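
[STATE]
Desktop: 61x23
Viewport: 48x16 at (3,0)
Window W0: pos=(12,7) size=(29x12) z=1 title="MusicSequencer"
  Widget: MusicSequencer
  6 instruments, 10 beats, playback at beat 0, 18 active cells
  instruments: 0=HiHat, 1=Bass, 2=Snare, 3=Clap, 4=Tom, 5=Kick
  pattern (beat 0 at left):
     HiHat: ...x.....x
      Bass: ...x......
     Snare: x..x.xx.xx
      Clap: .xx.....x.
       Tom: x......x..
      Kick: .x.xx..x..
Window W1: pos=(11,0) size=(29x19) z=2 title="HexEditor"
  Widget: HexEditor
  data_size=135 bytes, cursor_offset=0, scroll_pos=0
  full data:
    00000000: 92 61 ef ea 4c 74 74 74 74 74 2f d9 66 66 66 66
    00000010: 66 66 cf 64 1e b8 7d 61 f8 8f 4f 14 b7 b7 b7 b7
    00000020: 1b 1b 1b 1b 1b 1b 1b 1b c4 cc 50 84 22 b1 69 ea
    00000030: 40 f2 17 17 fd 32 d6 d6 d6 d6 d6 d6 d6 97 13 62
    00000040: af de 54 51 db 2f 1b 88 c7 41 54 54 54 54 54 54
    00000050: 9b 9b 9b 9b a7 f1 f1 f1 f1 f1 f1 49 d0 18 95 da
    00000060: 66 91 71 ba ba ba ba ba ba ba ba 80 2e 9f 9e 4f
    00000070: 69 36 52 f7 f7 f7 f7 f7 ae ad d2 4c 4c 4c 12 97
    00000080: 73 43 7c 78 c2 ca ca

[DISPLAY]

        ┏━━━━━━━━━━━━━━━━━━━━━━━━━━━┓           
        ┃ HexEditor                 ┃           
        ┠───────────────────────────┨           
        ┃00000000  92 61 ef ea 4c 74┃           
        ┃00000010  66 66 cf 64 1e b8┃           
        ┃00000020  1b 1b 1b 1b 1b 1b┃           
        ┃00000030  40 f2 17 17 fd 32┃           
        ┃00000040  af de 54 51 db 2f┃┓          
        ┃00000050  9b 9b 9b 9b a7 f1┃┃          
        ┃00000060  66 91 71 ba ba ba┃┨          
        ┃00000070  69 36 52 f7 f7 f7┃┃          
        ┃00000080  73 43 7c 78 c2 ca┃┃          
        ┃                           ┃┃          
        ┃                           ┃┃          
        ┃                           ┃┃          
        ┃                           ┃┃          


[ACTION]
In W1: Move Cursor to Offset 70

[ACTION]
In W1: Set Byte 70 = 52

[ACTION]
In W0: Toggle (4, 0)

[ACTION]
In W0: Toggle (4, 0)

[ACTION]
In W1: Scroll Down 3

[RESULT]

        ┏━━━━━━━━━━━━━━━━━━━━━━━━━━━┓           
        ┃ HexEditor                 ┃           
        ┠───────────────────────────┨           
        ┃00000030  40 f2 17 17 fd 32┃           
        ┃00000040  af de 54 51 db 2f┃           
        ┃00000050  9b 9b 9b 9b a7 f1┃           
        ┃00000060  66 91 71 ba ba ba┃           
        ┃00000070  69 36 52 f7 f7 f7┃┓          
        ┃00000080  73 43 7c 78 c2 ca┃┃          
        ┃                           ┃┨          
        ┃                           ┃┃          
        ┃                           ┃┃          
        ┃                           ┃┃          
        ┃                           ┃┃          
        ┃                           ┃┃          
        ┃                           ┃┃          


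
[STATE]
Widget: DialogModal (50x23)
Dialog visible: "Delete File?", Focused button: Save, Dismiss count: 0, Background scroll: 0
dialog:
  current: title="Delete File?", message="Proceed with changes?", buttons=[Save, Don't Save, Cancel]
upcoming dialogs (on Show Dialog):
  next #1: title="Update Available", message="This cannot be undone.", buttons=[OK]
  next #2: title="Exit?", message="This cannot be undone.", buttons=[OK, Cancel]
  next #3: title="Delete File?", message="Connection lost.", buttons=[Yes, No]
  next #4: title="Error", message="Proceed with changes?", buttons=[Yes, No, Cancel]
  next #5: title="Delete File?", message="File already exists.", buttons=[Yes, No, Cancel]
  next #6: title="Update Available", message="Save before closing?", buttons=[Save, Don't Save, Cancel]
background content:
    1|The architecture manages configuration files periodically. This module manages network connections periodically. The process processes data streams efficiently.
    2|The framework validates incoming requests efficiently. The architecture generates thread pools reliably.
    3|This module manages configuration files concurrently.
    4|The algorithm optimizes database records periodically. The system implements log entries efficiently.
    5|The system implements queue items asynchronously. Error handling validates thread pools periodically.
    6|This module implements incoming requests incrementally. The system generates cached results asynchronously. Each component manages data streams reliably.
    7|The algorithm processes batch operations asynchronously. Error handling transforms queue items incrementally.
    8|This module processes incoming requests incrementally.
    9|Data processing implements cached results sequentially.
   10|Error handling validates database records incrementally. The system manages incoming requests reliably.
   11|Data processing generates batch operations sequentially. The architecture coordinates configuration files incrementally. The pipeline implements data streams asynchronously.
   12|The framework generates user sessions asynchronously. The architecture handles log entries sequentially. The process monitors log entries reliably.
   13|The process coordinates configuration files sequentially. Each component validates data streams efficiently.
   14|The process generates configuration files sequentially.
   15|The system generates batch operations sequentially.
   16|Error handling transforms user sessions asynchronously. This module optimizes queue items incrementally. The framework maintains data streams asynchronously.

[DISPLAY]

The architecture manages configuration files perio
The framework validates incoming requests efficien
This module manages configuration files concurrent
The algorithm optimizes database records periodica
The system implements queue items asynchronously. 
This module implements incoming requests increment
The algorithm processes batch operations asynchron
This module processes incoming requests incrementa
Data processing implements cached results sequenti
Error han┌──────────────────────────────┐ incremen
Data proc│         Delete File?         │s sequent
The frame│    Proceed with changes?     │nchronous
The proce│ [Save]  Don't Save   Cancel  │es sequen
The proce└──────────────────────────────┘ sequenti
The system generates batch operations sequentially
Error handling transforms user sessions asynchrono
                                                  
                                                  
                                                  
                                                  
                                                  
                                                  
                                                  


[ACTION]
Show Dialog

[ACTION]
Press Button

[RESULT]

The architecture manages configuration files perio
The framework validates incoming requests efficien
This module manages configuration files concurrent
The algorithm optimizes database records periodica
The system implements queue items asynchronously. 
This module implements incoming requests increment
The algorithm processes batch operations asynchron
This module processes incoming requests incrementa
Data processing implements cached results sequenti
Error handling validates database records incremen
Data processing generates batch operations sequent
The framework generates user sessions asynchronous
The process coordinates configuration files sequen
The process generates configuration files sequenti
The system generates batch operations sequentially
Error handling transforms user sessions asynchrono
                                                  
                                                  
                                                  
                                                  
                                                  
                                                  
                                                  


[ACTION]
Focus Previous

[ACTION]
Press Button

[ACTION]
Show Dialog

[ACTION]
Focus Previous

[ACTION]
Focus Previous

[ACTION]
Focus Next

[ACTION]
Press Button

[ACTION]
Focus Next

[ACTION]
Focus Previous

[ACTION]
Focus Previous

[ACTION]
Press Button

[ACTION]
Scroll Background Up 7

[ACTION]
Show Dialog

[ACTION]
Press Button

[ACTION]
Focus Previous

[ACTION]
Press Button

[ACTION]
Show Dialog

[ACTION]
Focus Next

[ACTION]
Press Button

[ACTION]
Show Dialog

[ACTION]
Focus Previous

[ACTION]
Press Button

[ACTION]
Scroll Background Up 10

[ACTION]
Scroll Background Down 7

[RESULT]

This module processes incoming requests incrementa
Data processing implements cached results sequenti
Error handling validates database records incremen
Data processing generates batch operations sequent
The framework generates user sessions asynchronous
The process coordinates configuration files sequen
The process generates configuration files sequenti
The system generates batch operations sequentially
Error handling transforms user sessions asynchrono
                                                  
                                                  
                                                  
                                                  
                                                  
                                                  
                                                  
                                                  
                                                  
                                                  
                                                  
                                                  
                                                  
                                                  


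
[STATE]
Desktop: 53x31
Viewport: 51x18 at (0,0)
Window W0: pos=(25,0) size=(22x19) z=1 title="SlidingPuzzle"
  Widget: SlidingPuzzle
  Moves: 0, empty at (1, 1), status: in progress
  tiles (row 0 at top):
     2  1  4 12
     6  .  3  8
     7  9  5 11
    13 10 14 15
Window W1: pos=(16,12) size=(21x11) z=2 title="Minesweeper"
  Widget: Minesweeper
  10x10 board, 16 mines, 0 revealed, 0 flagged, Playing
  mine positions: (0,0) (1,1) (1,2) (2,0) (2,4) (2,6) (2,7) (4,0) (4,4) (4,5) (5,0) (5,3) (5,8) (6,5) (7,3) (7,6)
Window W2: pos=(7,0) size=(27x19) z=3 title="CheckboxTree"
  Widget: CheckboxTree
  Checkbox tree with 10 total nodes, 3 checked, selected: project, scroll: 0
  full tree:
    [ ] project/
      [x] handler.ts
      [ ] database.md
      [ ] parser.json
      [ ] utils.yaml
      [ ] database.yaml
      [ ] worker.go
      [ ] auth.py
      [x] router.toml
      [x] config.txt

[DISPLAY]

       ┏━━━━━━━━━━━━━━━━━━━━━━━━━┓━━━━━━━━━━━━┓    
       ┃ CheckboxTree            ┃Puzzle      ┃    
       ┠─────────────────────────┨────────────┨    
       ┃>[-] project/            ┃──┬────┬────┃    
       ┃   [x] handler.ts        ┃1 │  4 │ 12 ┃    
       ┃   [ ] database.md       ┃──┼────┼────┃    
       ┃   [ ] parser.json       ┃  │  3 │  8 ┃    
       ┃   [ ] utils.yaml        ┃──┼────┼────┃    
       ┃   [ ] database.yaml     ┃9 │  5 │ 11 ┃    
       ┃   [ ] worker.go         ┃──┼────┼────┃    
       ┃   [ ] auth.py           ┃0 │ 14 │ 15 ┃    
       ┃   [x] router.toml       ┃──┴────┴────┃    
       ┃   [x] config.txt        ┃━━┓         ┃    
       ┃                         ┃  ┃         ┃    
       ┃                         ┃──┨         ┃    
       ┃                         ┃  ┃         ┃    
       ┃                         ┃  ┃         ┃    
       ┃                         ┃  ┃         ┃    


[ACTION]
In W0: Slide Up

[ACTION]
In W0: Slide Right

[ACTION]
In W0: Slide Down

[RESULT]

       ┏━━━━━━━━━━━━━━━━━━━━━━━━━┓━━━━━━━━━━━━┓    
       ┃ CheckboxTree            ┃Puzzle      ┃    
       ┠─────────────────────────┨────────────┨    
       ┃>[-] project/            ┃──┬────┬────┃    
       ┃   [x] handler.ts        ┃1 │  4 │ 12 ┃    
       ┃   [ ] database.md       ┃──┼────┼────┃    
       ┃   [ ] parser.json       ┃9 │  3 │  8 ┃    
       ┃   [ ] utils.yaml        ┃──┼────┼────┃    
       ┃   [ ] database.yaml     ┃7 │  5 │ 11 ┃    
       ┃   [ ] worker.go         ┃──┼────┼────┃    
       ┃   [ ] auth.py           ┃0 │ 14 │ 15 ┃    
       ┃   [x] router.toml       ┃──┴────┴────┃    
       ┃   [x] config.txt        ┃━━┓         ┃    
       ┃                         ┃  ┃         ┃    
       ┃                         ┃──┨         ┃    
       ┃                         ┃  ┃         ┃    
       ┃                         ┃  ┃         ┃    
       ┃                         ┃  ┃         ┃    


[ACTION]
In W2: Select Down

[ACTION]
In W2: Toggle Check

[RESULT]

       ┏━━━━━━━━━━━━━━━━━━━━━━━━━┓━━━━━━━━━━━━┓    
       ┃ CheckboxTree            ┃Puzzle      ┃    
       ┠─────────────────────────┨────────────┨    
       ┃ [-] project/            ┃──┬────┬────┃    
       ┃>  [ ] handler.ts        ┃1 │  4 │ 12 ┃    
       ┃   [ ] database.md       ┃──┼────┼────┃    
       ┃   [ ] parser.json       ┃9 │  3 │  8 ┃    
       ┃   [ ] utils.yaml        ┃──┼────┼────┃    
       ┃   [ ] database.yaml     ┃7 │  5 │ 11 ┃    
       ┃   [ ] worker.go         ┃──┼────┼────┃    
       ┃   [ ] auth.py           ┃0 │ 14 │ 15 ┃    
       ┃   [x] router.toml       ┃──┴────┴────┃    
       ┃   [x] config.txt        ┃━━┓         ┃    
       ┃                         ┃  ┃         ┃    
       ┃                         ┃──┨         ┃    
       ┃                         ┃  ┃         ┃    
       ┃                         ┃  ┃         ┃    
       ┃                         ┃  ┃         ┃    


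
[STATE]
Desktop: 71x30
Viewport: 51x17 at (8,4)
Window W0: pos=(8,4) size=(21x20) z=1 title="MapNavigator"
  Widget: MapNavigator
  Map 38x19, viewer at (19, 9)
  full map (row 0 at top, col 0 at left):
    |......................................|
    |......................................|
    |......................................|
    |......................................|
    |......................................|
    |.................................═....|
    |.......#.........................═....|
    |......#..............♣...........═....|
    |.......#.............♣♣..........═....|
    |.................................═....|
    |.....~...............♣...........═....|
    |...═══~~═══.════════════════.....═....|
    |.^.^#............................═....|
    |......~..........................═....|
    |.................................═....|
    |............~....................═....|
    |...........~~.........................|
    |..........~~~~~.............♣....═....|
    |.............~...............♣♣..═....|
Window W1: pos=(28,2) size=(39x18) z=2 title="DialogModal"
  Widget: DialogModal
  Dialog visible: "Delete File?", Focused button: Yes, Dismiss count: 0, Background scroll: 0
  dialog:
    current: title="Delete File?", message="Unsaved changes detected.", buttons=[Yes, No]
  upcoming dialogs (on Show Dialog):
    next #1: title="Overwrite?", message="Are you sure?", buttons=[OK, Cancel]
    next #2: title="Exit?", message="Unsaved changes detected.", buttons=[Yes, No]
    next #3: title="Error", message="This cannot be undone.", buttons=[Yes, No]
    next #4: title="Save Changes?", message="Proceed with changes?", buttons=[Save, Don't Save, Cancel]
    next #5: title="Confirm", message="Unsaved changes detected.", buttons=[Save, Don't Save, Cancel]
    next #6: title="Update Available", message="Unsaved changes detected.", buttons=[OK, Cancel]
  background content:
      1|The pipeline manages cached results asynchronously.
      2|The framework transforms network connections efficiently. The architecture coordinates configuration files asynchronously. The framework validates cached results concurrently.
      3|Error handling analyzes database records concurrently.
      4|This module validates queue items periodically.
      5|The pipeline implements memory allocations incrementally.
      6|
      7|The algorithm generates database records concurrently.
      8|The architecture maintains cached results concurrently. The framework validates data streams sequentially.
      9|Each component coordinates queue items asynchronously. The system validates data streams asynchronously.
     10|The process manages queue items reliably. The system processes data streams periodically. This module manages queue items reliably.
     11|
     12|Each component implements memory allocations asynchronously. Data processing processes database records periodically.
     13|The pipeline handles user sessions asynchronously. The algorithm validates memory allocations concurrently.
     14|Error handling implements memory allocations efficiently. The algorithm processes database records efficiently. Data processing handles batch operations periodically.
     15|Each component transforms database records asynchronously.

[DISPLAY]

┏━━━━━━━━━━━━━━━━━━━┠──────────────────────────────
┃ MapNavigator      ┃The pipeline manages cached re
┠───────────────────┃The framework transforms netwo
┃...................┃Error handling analyzes databa
┃...................┃This module validates queue it
┃...................┃The ┌─────────────────────────
┃...................┃    │        Delete File?     
┃...................┃The │ Unsaved changes detected
┃...................┃The │         [Yes]  No       
┃...........♣.......┃Each└─────────────────────────
┃...........♣♣......┃The process manages queue item
┃.........@.........┃                              
┃...........♣.......┃Each component implements memo
┃═.════════════════.┃The pipeline handles user sess
┃...................┃Error handling implements memo
┃...................┗━━━━━━━━━━━━━━━━━━━━━━━━━━━━━━
┃...................┃                              


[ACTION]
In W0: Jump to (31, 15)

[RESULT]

┏━━━━━━━━━━━━━━━━━━━┠──────────────────────────────
┃ MapNavigator      ┃The pipeline manages cached re
┠───────────────────┃The framework transforms netwo
┃...........═....   ┃Error handling analyzes databa
┃♣..........═....   ┃This module validates queue it
┃...........═....   ┃The ┌─────────────────────────
┃...........═....   ┃    │        Delete File?     
┃══════.....═....   ┃The │ Unsaved changes detected
┃...........═....   ┃The │         [Yes]  No       
┃...........═....   ┃Each└─────────────────────────
┃...........═....   ┃The process manages queue item
┃.........@.═....   ┃                              
┃................   ┃Each component implements memo
┃......♣....═....   ┃The pipeline handles user sess
┃.......♣♣..═....   ┃Error handling implements memo
┃                   ┗━━━━━━━━━━━━━━━━━━━━━━━━━━━━━━
┃                   ┃                              


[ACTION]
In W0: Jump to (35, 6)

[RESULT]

┏━━━━━━━━━━━━━━━━━━━┠──────────────────────────────
┃ MapNavigator      ┃The pipeline manages cached re
┠───────────────────┃The framework transforms netwo
┃                   ┃Error handling analyzes databa
┃                   ┃This module validates queue it
┃............       ┃The ┌─────────────────────────
┃............       ┃    │        Delete File?     
┃............       ┃The │ Unsaved changes detected
┃............       ┃The │         [Yes]  No       
┃............       ┃Each└─────────────────────────
┃.......═....       ┃The process manages queue item
┃.......═.@..       ┃                              
┃.......═....       ┃Each component implements memo
┃.......═....       ┃The pipeline handles user sess
┃.......═....       ┃Error handling implements memo
┃.......═....       ┗━━━━━━━━━━━━━━━━━━━━━━━━━━━━━━
┃══.....═....       ┃                              


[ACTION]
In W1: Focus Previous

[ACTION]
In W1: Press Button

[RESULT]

┏━━━━━━━━━━━━━━━━━━━┠──────────────────────────────
┃ MapNavigator      ┃The pipeline manages cached re
┠───────────────────┃The framework transforms netwo
┃                   ┃Error handling analyzes databa
┃                   ┃This module validates queue it
┃............       ┃The pipeline implements memory
┃............       ┃                              
┃............       ┃The algorithm generates databa
┃............       ┃The architecture maintains cac
┃............       ┃Each component coordinates que
┃.......═....       ┃The process manages queue item
┃.......═.@..       ┃                              
┃.......═....       ┃Each component implements memo
┃.......═....       ┃The pipeline handles user sess
┃.......═....       ┃Error handling implements memo
┃.......═....       ┗━━━━━━━━━━━━━━━━━━━━━━━━━━━━━━
┃══.....═....       ┃                              


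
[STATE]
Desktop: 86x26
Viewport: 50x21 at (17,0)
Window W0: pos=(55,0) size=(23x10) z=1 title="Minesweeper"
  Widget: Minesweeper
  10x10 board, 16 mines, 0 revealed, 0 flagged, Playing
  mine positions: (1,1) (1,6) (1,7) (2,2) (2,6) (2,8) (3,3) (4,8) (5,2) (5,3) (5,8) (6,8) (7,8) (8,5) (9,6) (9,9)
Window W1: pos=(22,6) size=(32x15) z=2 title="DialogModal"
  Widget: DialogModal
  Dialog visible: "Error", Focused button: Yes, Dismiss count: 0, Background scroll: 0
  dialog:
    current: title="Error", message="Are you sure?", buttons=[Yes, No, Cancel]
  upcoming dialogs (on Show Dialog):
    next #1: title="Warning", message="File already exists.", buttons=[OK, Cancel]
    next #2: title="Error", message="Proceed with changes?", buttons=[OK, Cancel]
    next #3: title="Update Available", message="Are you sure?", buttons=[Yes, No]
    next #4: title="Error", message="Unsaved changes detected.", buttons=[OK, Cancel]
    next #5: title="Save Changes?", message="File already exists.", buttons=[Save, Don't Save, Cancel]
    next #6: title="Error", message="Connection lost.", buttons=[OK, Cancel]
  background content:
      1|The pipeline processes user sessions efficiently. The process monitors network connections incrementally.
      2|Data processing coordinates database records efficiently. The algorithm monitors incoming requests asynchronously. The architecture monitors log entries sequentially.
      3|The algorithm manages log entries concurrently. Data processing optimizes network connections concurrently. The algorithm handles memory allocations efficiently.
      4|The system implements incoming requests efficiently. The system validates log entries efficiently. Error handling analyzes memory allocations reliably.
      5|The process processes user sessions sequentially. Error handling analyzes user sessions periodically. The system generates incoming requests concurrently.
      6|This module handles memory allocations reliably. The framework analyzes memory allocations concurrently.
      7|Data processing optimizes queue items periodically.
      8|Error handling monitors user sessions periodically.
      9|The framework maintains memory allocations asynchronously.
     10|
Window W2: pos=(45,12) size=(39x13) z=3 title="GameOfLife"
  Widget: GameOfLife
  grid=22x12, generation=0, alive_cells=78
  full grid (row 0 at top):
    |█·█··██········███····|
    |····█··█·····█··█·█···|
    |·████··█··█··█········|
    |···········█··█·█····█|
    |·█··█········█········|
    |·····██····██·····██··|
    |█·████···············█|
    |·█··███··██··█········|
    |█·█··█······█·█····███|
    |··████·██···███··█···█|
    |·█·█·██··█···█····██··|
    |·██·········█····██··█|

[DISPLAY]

                                      ┏━━━━━━━━━━━
                                      ┃ Minesweepe
                                      ┠───────────
                                      ┃■■■■■■■■■■ 
                                      ┃■■■■■■■■■■ 
                                      ┃■■■■■■■■■■ 
     ┏━━━━━━━━━━━━━━━━━━━━━━━━━━━━━━┓ ┃■■■■■■■■■■ 
     ┃ DialogModal                  ┃ ┃■■■■■■■■■■ 
     ┠──────────────────────────────┨ ┃■■■■■■■■■■ 
     ┃The pipeline processes user se┃ ┗━━━━━━━━━━━
     ┃Data processing coordinates da┃             
     ┃The algorithm manages log entr┃             
     ┃The┌──────────────────┏━━━━━━━━━━━━━━━━━━━━━
     ┃The│        Error     ┃ GameOfLife          
     ┃Thi│    Are you sure? ┠─────────────────────
     ┃Dat│ [Yes]  No   Cance┃Gen: 0               
     ┃Err└──────────────────┃·████··█··█··█·······
     ┃The framework maintain┃···········█··█·█····
     ┃                      ┃·█··█········█·······
     ┃                      ┃·····██····██·····██·
     ┗━━━━━━━━━━━━━━━━━━━━━━┃█·████···············


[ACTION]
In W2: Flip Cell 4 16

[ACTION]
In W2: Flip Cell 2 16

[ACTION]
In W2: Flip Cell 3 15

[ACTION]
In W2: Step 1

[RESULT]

                                      ┏━━━━━━━━━━━
                                      ┃ Minesweepe
                                      ┠───────────
                                      ┃■■■■■■■■■■ 
                                      ┃■■■■■■■■■■ 
                                      ┃■■■■■■■■■■ 
     ┏━━━━━━━━━━━━━━━━━━━━━━━━━━━━━━┓ ┃■■■■■■■■■■ 
     ┃ DialogModal                  ┃ ┃■■■■■■■■■■ 
     ┠──────────────────────────────┨ ┃■■■■■■■■■■ 
     ┃The pipeline processes user se┃ ┗━━━━━━━━━━━
     ┃Data processing coordinates da┃             
     ┃The algorithm manages log entr┃             
     ┃The┌──────────────────┏━━━━━━━━━━━━━━━━━━━━━
     ┃The│        Error     ┃ GameOfLife          
     ┃Thi│    Are you sure? ┠─────────────────────
     ┃Dat│ [Yes]  No   Cance┃Gen: 1               
     ┃Err└──────────────────┃··███·······██··█····
     ┃The framework maintain┃·█··█·······███·██···
     ┃                      ┃·····█·····█·██·██···
     ┃                      ┃·██···█·····█········
     ┗━━━━━━━━━━━━━━━━━━━━━━┃·███······███········


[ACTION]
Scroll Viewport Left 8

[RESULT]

                                              ┏━━━
                                              ┃ Mi
                                              ┠───
                                              ┃■■■
                                              ┃■■■
                                              ┃■■■
             ┏━━━━━━━━━━━━━━━━━━━━━━━━━━━━━━┓ ┃■■■
             ┃ DialogModal                  ┃ ┃■■■
             ┠──────────────────────────────┨ ┃■■■
             ┃The pipeline processes user se┃ ┗━━━
             ┃Data processing coordinates da┃     
             ┃The algorithm manages log entr┃     
             ┃The┌──────────────────┏━━━━━━━━━━━━━
             ┃The│        Error     ┃ GameOfLife  
             ┃Thi│    Are you sure? ┠─────────────
             ┃Dat│ [Yes]  No   Cance┃Gen: 1       
             ┃Err└──────────────────┃··███·······█
             ┃The framework maintain┃·█··█·······█
             ┃                      ┃·····█·····█·
             ┃                      ┃·██···█·····█
             ┗━━━━━━━━━━━━━━━━━━━━━━┃·███······███


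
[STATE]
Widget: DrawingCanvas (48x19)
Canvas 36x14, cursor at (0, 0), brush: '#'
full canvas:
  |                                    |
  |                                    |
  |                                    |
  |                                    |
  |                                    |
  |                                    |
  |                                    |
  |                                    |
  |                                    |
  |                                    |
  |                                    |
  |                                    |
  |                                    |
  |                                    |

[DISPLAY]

+                                               
                                                
                                                
                                                
                                                
                                                
                                                
                                                
                                                
                                                
                                                
                                                
                                                
                                                
                                                
                                                
                                                
                                                
                                                


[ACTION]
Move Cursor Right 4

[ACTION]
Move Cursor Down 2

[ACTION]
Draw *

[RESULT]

                                                
                                                
    *                                           
                                                
                                                
                                                
                                                
                                                
                                                
                                                
                                                
                                                
                                                
                                                
                                                
                                                
                                                
                                                
                                                


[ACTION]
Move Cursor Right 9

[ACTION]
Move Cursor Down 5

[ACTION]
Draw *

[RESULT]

                                                
                                                
    *                                           
                                                
                                                
                                                
                                                
             *                                  
                                                
                                                
                                                
                                                
                                                
                                                
                                                
                                                
                                                
                                                
                                                


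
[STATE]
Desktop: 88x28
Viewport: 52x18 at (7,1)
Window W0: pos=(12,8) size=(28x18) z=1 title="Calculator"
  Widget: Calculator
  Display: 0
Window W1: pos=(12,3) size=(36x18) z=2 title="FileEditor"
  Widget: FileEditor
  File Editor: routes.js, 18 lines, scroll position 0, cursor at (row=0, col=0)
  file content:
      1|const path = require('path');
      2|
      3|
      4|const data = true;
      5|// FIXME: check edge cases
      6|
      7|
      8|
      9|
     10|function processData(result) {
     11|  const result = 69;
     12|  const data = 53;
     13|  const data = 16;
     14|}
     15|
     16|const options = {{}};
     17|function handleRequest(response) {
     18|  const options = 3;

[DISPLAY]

                                                    
                                                    
     ┏━━━━━━━━━━━━━━━━━━━━━━━━━━━━━━━━━━┓           
     ┃ FileEditor                       ┃           
     ┠──────────────────────────────────┨           
     ┃█onst path = require('path');    ▲┃           
     ┃                                 █┃           
     ┃                                 ░┃           
     ┃const data = true;               ░┃           
     ┃// FIXME: check edge cases       ░┃           
     ┃                                 ░┃           
     ┃                                 ░┃           
     ┃                                 ░┃           
     ┃                                 ░┃           
     ┃function processData(result) {   ░┃           
     ┃  const result = 69;             ░┃           
     ┃  const data = 53;               ░┃           
     ┃  const data = 16;               ░┃           


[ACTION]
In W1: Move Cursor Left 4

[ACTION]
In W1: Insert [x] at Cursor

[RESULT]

                                                    
                                                    
     ┏━━━━━━━━━━━━━━━━━━━━━━━━━━━━━━━━━━┓           
     ┃ FileEditor                       ┃           
     ┠──────────────────────────────────┨           
     ┃x█onst path = require('path');   ▲┃           
     ┃                                 █┃           
     ┃                                 ░┃           
     ┃const data = true;               ░┃           
     ┃// FIXME: check edge cases       ░┃           
     ┃                                 ░┃           
     ┃                                 ░┃           
     ┃                                 ░┃           
     ┃                                 ░┃           
     ┃function processData(result) {   ░┃           
     ┃  const result = 69;             ░┃           
     ┃  const data = 53;               ░┃           
     ┃  const data = 16;               ░┃           


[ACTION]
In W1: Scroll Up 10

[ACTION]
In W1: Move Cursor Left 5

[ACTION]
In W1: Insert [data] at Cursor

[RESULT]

                                                    
                                                    
     ┏━━━━━━━━━━━━━━━━━━━━━━━━━━━━━━━━━━┓           
     ┃ FileEditor                       ┃           
     ┠──────────────────────────────────┨           
     ┃data█const path = require('path')▲┃           
     ┃                                 █┃           
     ┃                                 ░┃           
     ┃const data = true;               ░┃           
     ┃// FIXME: check edge cases       ░┃           
     ┃                                 ░┃           
     ┃                                 ░┃           
     ┃                                 ░┃           
     ┃                                 ░┃           
     ┃function processData(result) {   ░┃           
     ┃  const result = 69;             ░┃           
     ┃  const data = 53;               ░┃           
     ┃  const data = 16;               ░┃           


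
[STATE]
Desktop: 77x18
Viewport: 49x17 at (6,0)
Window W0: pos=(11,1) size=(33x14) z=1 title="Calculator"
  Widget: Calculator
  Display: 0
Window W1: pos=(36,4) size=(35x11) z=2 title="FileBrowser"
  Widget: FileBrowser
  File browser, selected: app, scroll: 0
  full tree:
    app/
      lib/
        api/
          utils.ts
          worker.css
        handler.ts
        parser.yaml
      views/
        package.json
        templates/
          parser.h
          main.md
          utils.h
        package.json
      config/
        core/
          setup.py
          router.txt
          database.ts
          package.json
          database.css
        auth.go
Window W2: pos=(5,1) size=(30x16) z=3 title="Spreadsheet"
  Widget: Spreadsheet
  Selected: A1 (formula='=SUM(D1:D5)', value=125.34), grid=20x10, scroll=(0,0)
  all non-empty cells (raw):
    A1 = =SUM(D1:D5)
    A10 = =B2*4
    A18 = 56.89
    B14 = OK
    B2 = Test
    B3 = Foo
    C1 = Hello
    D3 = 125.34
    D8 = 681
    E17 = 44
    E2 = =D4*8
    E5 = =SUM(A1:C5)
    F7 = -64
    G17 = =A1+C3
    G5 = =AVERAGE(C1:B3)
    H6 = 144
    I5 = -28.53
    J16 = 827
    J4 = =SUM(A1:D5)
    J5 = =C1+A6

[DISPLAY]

                                                 
━━━━━━━━━━━━━━━━━━━━━━━━━━━━┓━━━━━━━━┓           
 Spreadsheet                ┃        ┃           
────────────────────────────┨────────┨           
A1: =SUM(D1:D5)             ┃ ┏━━━━━━━━━━━━━━━━━━
       A       B       C    ┃ ┃ FileBrowser      
----------------------------┃ ┠──────────────────
  1 [125.34]       0Hello   ┃ ┃> [-] app/        
  2        0Test           0┃ ┃    [+] lib/      
  3        0Foo            0┃ ┃    [+] views/    
  4        0       0       0┃ ┃    [+] config/   
  5        0       0       0┃ ┃                  
  6        0       0       0┃ ┃                  
  7        0       0       0┃ ┃                  
  8        0       0       0┃━┗━━━━━━━━━━━━━━━━━━
  9        0       0       0┃                    
━━━━━━━━━━━━━━━━━━━━━━━━━━━━┛                    


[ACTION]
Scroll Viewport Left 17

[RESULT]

                                                 
     ┏━━━━━━━━━━━━━━━━━━━━━━━━━━━━┓━━━━━━━━┓     
     ┃ Spreadsheet                ┃        ┃     
     ┠────────────────────────────┨────────┨     
     ┃A1: =SUM(D1:D5)             ┃ ┏━━━━━━━━━━━━
     ┃       A       B       C    ┃ ┃ FileBrowser
     ┃----------------------------┃ ┠────────────
     ┃  1 [125.34]       0Hello   ┃ ┃> [-] app/  
     ┃  2        0Test           0┃ ┃    [+] lib/
     ┃  3        0Foo            0┃ ┃    [+] view
     ┃  4        0       0       0┃ ┃    [+] conf
     ┃  5        0       0       0┃ ┃            
     ┃  6        0       0       0┃ ┃            
     ┃  7        0       0       0┃ ┃            
     ┃  8        0       0       0┃━┗━━━━━━━━━━━━
     ┃  9        0       0       0┃              
     ┗━━━━━━━━━━━━━━━━━━━━━━━━━━━━┛              


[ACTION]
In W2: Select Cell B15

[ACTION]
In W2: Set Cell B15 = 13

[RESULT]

                                                 
     ┏━━━━━━━━━━━━━━━━━━━━━━━━━━━━┓━━━━━━━━┓     
     ┃ Spreadsheet                ┃        ┃     
     ┠────────────────────────────┨────────┨     
     ┃B15: 13                     ┃ ┏━━━━━━━━━━━━
     ┃       A       B       C    ┃ ┃ FileBrowser
     ┃----------------------------┃ ┠────────────
     ┃  1   125.34       0Hello   ┃ ┃> [-] app/  
     ┃  2        0Test           0┃ ┃    [+] lib/
     ┃  3        0Foo            0┃ ┃    [+] view
     ┃  4        0       0       0┃ ┃    [+] conf
     ┃  5        0       0       0┃ ┃            
     ┃  6        0       0       0┃ ┃            
     ┃  7        0       0       0┃ ┃            
     ┃  8        0       0       0┃━┗━━━━━━━━━━━━
     ┃  9        0       0       0┃              
     ┗━━━━━━━━━━━━━━━━━━━━━━━━━━━━┛              


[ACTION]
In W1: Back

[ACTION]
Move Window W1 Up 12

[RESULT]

                                    ┏━━━━━━━━━━━━
     ┏━━━━━━━━━━━━━━━━━━━━━━━━━━━━┓━┃ FileBrowser
     ┃ Spreadsheet                ┃ ┠────────────
     ┠────────────────────────────┨─┃> [-] app/  
     ┃B15: 13                     ┃ ┃    [+] lib/
     ┃       A       B       C    ┃ ┃    [+] view
     ┃----------------------------┃ ┃    [+] conf
     ┃  1   125.34       0Hello   ┃ ┃            
     ┃  2        0Test           0┃ ┃            
     ┃  3        0Foo            0┃ ┃            
     ┃  4        0       0       0┃ ┗━━━━━━━━━━━━
     ┃  5        0       0       0┃        ┃     
     ┃  6        0       0       0┃        ┃     
     ┃  7        0       0       0┃        ┃     
     ┃  8        0       0       0┃━━━━━━━━┛     
     ┃  9        0       0       0┃              
     ┗━━━━━━━━━━━━━━━━━━━━━━━━━━━━┛              
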